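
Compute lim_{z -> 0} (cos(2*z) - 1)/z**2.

-2

Direct substitution gives 0/0.
Apply L'Hôpital: lim (-2*sin(2*z))/(2*z), still 0/0.
After 2 applications of L'Hôpital's rule the quotient is (-4*cos(2*z))/(2); substituting z = 0 gives -2.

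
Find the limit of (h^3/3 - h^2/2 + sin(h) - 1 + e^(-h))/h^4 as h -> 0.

1/24

Substitution gives 0/0; apply L'Hôpital's rule 4 times.
After differentiating numerator and denominator 4 times the quotient is (sin(h) + e^(-h))/(24); at h = 0 this is 1/24.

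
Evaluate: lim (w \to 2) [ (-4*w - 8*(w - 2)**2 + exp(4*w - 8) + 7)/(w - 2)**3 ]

32/3

Direct substitution gives 0/0.
Apply L'Hôpital: lim (-16*w + 4*e^(4*w - 8) + 28)/(3*(w - 2)^2), still 0/0.
Apply L'Hôpital: lim (16*e^(4*w - 8) - 16)/(6*w - 12), still 0/0.
After 3 applications of L'Hôpital's rule the quotient is (64*e^(4*w - 8))/(6); substituting w = 2 gives 32/3.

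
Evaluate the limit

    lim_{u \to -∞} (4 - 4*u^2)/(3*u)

The numerator has higher degree (2 > 1); the quotient behaves like (-4/(3))·u^1 for large |u|.
As u → −∞ this diverges to ∞.

∞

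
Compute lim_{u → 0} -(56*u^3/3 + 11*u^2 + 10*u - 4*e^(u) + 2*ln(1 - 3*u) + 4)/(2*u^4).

61/3

Substitution gives 0/0; apply L'Hôpital's rule 4 times.
After differentiating numerator and denominator 4 times the quotient is (-4*e^(u) - 972/(3*u - 1)^4)/(-48); at u = 0 this is 61/3.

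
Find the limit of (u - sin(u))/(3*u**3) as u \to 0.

1/18

Direct substitution gives 0/0.
Apply L'Hôpital: lim (1 - cos(u))/(9*u^2), still 0/0.
Apply L'Hôpital: lim (sin(u))/(18*u), still 0/0.
After 3 applications of L'Hôpital's rule the quotient is (cos(u))/(18); substituting u = 0 gives 1/18.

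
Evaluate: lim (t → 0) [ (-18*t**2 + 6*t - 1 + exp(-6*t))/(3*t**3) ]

-12

Direct substitution gives 0/0.
Apply L'Hôpital: lim (-36*t + 6 - 6*e^(-6*t))/(9*t^2), still 0/0.
Apply L'Hôpital: lim (-36 + 36*e^(-6*t))/(18*t), still 0/0.
After 3 applications of L'Hôpital's rule the quotient is (-216*e^(-6*t))/(18); substituting t = 0 gives -12.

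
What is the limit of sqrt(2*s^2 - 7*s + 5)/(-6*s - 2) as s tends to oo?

For large |s|, √(2*s^2 - 7*s + 5) ≈ √2·|s| and the denominator ≈ -6s.
Since s → +∞, |s| = s, giving √2/(-6) = -√(2)/6.

-√(2)/6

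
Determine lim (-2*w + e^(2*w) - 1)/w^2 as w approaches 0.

2

Direct substitution gives 0/0.
Apply L'Hôpital: lim (2*e^(2*w) - 2)/(2*w), still 0/0.
After 2 applications of L'Hôpital's rule the quotient is (4*e^(2*w))/(2); substituting w = 0 gives 2.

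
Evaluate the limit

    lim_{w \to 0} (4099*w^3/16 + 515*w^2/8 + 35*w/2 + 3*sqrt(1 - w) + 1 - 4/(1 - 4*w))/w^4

Substitution gives 0/0 (the numerator vanishes to order 4).
Expand each term to order w^4: the coefficient of w^4 in -4·1/(1 - 4w) is -1024 and in 3·√(1 - w) is -15/128.
Lower-order terms cancel with the polynomial part, so the numerator is (-131087/128)·w^4 + o(w^4), and the limit is (-131087/128)/(1) = -131087/128.

-131087/128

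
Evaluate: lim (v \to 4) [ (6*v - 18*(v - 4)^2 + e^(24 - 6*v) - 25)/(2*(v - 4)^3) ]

-18

Direct substitution gives 0/0.
Apply L'Hôpital: lim (-36*v - 6*e^(24 - 6*v) + 150)/(6*(v - 4)^2), still 0/0.
Apply L'Hôpital: lim (36*e^(24 - 6*v) - 36)/(12*v - 48), still 0/0.
After 3 applications of L'Hôpital's rule the quotient is (-216*e^(24 - 6*v))/(12); substituting v = 4 gives -18.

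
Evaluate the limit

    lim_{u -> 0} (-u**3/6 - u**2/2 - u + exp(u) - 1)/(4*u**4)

Direct substitution gives 0/0.
Apply L'Hôpital: lim (-u^2/2 - u + e^(u) - 1)/(16*u^3), still 0/0.
Apply L'Hôpital: lim (-u + e^(u) - 1)/(48*u^2), still 0/0.
Apply L'Hôpital: lim (e^(u) - 1)/(96*u), still 0/0.
After 4 applications of L'Hôpital's rule the quotient is (e^(u))/(96); substituting u = 0 gives 1/96.

1/96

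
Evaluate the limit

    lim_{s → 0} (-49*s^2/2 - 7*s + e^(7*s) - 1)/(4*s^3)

Direct substitution gives 0/0.
Apply L'Hôpital: lim (-49*s + 7*e^(7*s) - 7)/(12*s^2), still 0/0.
Apply L'Hôpital: lim (49*e^(7*s) - 49)/(24*s), still 0/0.
After 3 applications of L'Hôpital's rule the quotient is (343*e^(7*s))/(24); substituting s = 0 gives 343/24.

343/24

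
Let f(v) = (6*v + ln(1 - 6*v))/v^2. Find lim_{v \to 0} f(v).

-18

Direct substitution gives 0/0.
Apply L'Hôpital: lim (6 - 6/(1 - 6*v))/(2*v), still 0/0.
After 2 applications of L'Hôpital's rule the quotient is (-36/(1 - 6*v)^2)/(2); substituting v = 0 gives -18.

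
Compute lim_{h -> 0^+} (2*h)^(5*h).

1

Base → 0⁺ and exponent → 0⁺: a 0^0 form.
Take logs: 5h·ln(2h). This is 0·(−∞); rewriting as ln(2h)/(1/(5h)) and applying L'Hôpital gives 0.
Hence the limit is e^0 = 1.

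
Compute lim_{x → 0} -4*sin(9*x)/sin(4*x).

-9

Substitution gives 0/0.
Divide numerator and denominator by x: sin(9x)/x → 9 and sin(4x)/x → 4, so the limit is -4·9/4 = -9.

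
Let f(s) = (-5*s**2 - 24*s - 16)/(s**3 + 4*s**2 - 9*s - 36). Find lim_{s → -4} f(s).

16/7

Since s = -4 makes numerator and denominator zero, (s + 4) divides both.
Cancelling it gives (-5*s - 4)/(s^2 - 9); now plug in s = -4 to get 16/7.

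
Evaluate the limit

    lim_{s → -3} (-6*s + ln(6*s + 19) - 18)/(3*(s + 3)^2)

Direct substitution gives 0/0.
Apply L'Hôpital: lim (-6 + 6/(6*s + 19))/(6*s + 18), still 0/0.
After 2 applications of L'Hôpital's rule the quotient is (-36/(6*s + 19)^2)/(6); substituting s = -3 gives -6.

-6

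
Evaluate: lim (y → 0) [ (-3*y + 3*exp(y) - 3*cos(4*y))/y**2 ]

Substitution gives 0/0; apply L'Hôpital's rule 2 times.
After differentiating numerator and denominator 2 times the quotient is (3*e^(y) + 48*cos(4*y))/(2); at y = 0 this is 51/2.

51/2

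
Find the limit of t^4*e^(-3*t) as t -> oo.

0

Write as t^4/e^{3t}, an ∞/∞ form.
Exponential growth dominates any polynomial, so repeated L'Hôpital (or the standard result) gives 0.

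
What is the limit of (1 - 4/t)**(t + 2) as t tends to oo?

e^(-4)

Write it as [(1 - 4/t)^t]^(1) · (1 - 4/t)^(2). The bracketed term tends to e^(-4) and the second factor to 1, so the limit is e^(-4).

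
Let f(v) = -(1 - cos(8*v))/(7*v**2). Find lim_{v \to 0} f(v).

-32/7

Substitution gives 0/0.
Use (1 − cos u)/u² → 1/2 with u = 8v: the limit is 8²/(2·(-7)) = -32/7.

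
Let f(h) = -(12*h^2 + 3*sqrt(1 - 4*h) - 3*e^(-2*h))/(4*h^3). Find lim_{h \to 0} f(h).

Substitution gives 0/0; apply L'Hôpital's rule 3 times.
After differentiating numerator and denominator 3 times the quotient is (24*e^(-2*h) - 72/(1 - 4*h)^(5/2))/(-24); at h = 0 this is 2.

2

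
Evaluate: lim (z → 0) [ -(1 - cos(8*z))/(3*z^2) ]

-32/3

Substitution gives 0/0.
Use (1 − cos u)/u² → 1/2 with u = 8z: the limit is 8²/(2·(-3)) = -32/3.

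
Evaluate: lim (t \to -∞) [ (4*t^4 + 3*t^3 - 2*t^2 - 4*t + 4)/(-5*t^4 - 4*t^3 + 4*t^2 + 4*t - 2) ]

-4/5

Numerator and denominator both have degree 4.
Dividing every term by t^4, all lower-order terms vanish and the limit is the ratio of leading coefficients, 4/(-5) = -4/5.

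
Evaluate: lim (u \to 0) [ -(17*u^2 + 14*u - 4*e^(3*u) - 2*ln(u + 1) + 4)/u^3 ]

Substitution gives 0/0 (the numerator vanishes to order 3).
Expand each term to order u^3: the coefficient of u^3 in -2·ln(1 + u) is -2/3 and in -4·e^(3u) is -18.
Lower-order terms cancel with the polynomial part, so the numerator is (-56/3)·u^3 + o(u^3), and the limit is (-56/3)/(-1) = 56/3.

56/3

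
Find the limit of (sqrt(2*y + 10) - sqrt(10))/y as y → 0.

√(10)/10

A 0/0 form; rationalise with √(10 + 2y) + √10. This collapses the numerator to 2y, leaving 2/(√(10 + 2y) + √10) → 2/(2√10) = √(10)/10.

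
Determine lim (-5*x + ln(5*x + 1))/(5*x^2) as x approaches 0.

Direct substitution gives 0/0.
Apply L'Hôpital: lim (-5 + 5/(5*x + 1))/(10*x), still 0/0.
After 2 applications of L'Hôpital's rule the quotient is (-25/(5*x + 1)^2)/(10); substituting x = 0 gives -5/2.

-5/2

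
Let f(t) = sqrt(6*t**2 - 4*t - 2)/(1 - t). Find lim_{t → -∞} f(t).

For large |t|, √(6*t^2 - 4*t - 2) ≈ √6·|t| and the denominator ≈ -t.
Since t → −∞, |t| = −t, giving −√6/(-1) = √(6).

√(6)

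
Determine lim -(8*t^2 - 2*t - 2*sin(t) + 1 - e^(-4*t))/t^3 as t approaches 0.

-11

Substitution gives 0/0 (the numerator vanishes to order 3).
Expand each term to order t^3: the coefficient of t^3 in −e^(-4t) is 32/3 and in -2·sin(t) is 1/3.
Lower-order terms cancel with the polynomial part, so the numerator is (11)·t^3 + o(t^3), and the limit is (11)/(-1) = -11.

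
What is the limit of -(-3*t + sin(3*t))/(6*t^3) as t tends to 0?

Direct substitution gives 0/0.
Apply L'Hôpital: lim (3*cos(3*t) - 3)/(-18*t^2), still 0/0.
Apply L'Hôpital: lim (-9*sin(3*t))/(-36*t), still 0/0.
After 3 applications of L'Hôpital's rule the quotient is (-27*cos(3*t))/(-36); substituting t = 0 gives 3/4.

3/4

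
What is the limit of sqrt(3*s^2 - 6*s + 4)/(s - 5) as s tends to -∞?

For large |s|, √(3*s^2 - 6*s + 4) ≈ √3·|s| and the denominator ≈ s.
Since s → −∞, |s| = −s, giving −√3/(1) = -√(3).

-√(3)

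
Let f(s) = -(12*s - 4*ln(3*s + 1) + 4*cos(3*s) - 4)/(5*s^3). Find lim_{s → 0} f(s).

Substitution gives 0/0 (the numerator vanishes to order 3).
Expand each term to order s^3: the coefficient of s^3 in 4·cos(3s) is 0 and in -4·ln(1 + 3s) is -36.
Lower-order terms cancel with the polynomial part, so the numerator is (-36)·s^3 + o(s^3), and the limit is (-36)/(-5) = 36/5.

36/5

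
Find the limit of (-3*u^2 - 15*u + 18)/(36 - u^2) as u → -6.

7/4

Since u = -6 makes numerator and denominator zero, (u + 6) divides both.
Cancelling it gives (3 - 3*u)/(6 - u); now plug in u = -6 to get 7/4.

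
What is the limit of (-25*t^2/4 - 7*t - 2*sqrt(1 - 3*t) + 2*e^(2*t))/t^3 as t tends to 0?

145/24

Substitution gives 0/0 (the numerator vanishes to order 3).
Expand each term to order t^3: the coefficient of t^3 in -2·√(1 - 3t) is 27/8 and in 2·e^(2t) is 8/3.
Lower-order terms cancel with the polynomial part, so the numerator is (145/24)·t^3 + o(t^3), and the limit is (145/24)/(1) = 145/24.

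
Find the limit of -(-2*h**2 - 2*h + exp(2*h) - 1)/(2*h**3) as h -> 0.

Direct substitution gives 0/0.
Apply L'Hôpital: lim (-4*h + 2*e^(2*h) - 2)/(-6*h^2), still 0/0.
Apply L'Hôpital: lim (4*e^(2*h) - 4)/(-12*h), still 0/0.
After 3 applications of L'Hôpital's rule the quotient is (8*e^(2*h))/(-12); substituting h = 0 gives -2/3.

-2/3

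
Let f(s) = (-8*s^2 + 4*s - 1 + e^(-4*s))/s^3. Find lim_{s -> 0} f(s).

Direct substitution gives 0/0.
Apply L'Hôpital: lim (-16*s + 4 - 4*e^(-4*s))/(3*s^2), still 0/0.
Apply L'Hôpital: lim (-16 + 16*e^(-4*s))/(6*s), still 0/0.
After 3 applications of L'Hôpital's rule the quotient is (-64*e^(-4*s))/(6); substituting s = 0 gives -32/3.

-32/3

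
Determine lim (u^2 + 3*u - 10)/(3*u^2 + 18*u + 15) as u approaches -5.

Since u = -5 makes numerator and denominator zero, (u + 5) divides both.
Cancelling it gives (u - 2)/(3*u + 3); now plug in u = -5 to get 7/12.

7/12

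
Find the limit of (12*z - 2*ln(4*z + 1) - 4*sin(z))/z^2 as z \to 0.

16

Substitution gives 0/0 (the numerator vanishes to order 2).
Expand each term to order z^2: the coefficient of z^2 in -4·sin(z) is 0 and in -2·ln(1 + 4z) is 16.
Lower-order terms cancel with the polynomial part, so the numerator is (16)·z^2 + o(z^2), and the limit is (16)/(1) = 16.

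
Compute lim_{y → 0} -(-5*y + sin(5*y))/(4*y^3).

Direct substitution gives 0/0.
Apply L'Hôpital: lim (5*cos(5*y) - 5)/(-12*y^2), still 0/0.
Apply L'Hôpital: lim (-25*sin(5*y))/(-24*y), still 0/0.
After 3 applications of L'Hôpital's rule the quotient is (-125*cos(5*y))/(-24); substituting y = 0 gives 125/24.

125/24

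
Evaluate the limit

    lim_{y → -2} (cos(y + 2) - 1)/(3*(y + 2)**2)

-1/6

Direct substitution gives 0/0.
Apply L'Hôpital: lim (-sin(y + 2))/(6*y + 12), still 0/0.
After 2 applications of L'Hôpital's rule the quotient is (-cos(y + 2))/(6); substituting y = -2 gives -1/6.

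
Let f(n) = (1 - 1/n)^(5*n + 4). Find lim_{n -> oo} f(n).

Let L be the limit and take ln: ln L = lim (5n + 4)·ln(1 - 1/n) = lim (5n + 4)·(-1/n + O(1/n²)) = -5.
Hence L = e^(-5).

e^(-5)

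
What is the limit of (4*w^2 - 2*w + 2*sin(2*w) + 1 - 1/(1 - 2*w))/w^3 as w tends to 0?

Substitution gives 0/0; apply L'Hôpital's rule 3 times.
After differentiating numerator and denominator 3 times the quotient is (-16*cos(2*w) - 48/(2*w - 1)^4)/(6); at w = 0 this is -32/3.

-32/3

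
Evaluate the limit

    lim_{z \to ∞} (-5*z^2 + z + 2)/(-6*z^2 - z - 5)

5/6

Numerator and denominator both have degree 2.
Dividing every term by z^2, all lower-order terms vanish and the limit is the ratio of leading coefficients, -5/(-6) = 5/6.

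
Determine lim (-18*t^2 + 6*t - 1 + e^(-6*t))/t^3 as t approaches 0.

Direct substitution gives 0/0.
Apply L'Hôpital: lim (-36*t + 6 - 6*e^(-6*t))/(3*t^2), still 0/0.
Apply L'Hôpital: lim (-36 + 36*e^(-6*t))/(6*t), still 0/0.
After 3 applications of L'Hôpital's rule the quotient is (-216*e^(-6*t))/(6); substituting t = 0 gives -36.

-36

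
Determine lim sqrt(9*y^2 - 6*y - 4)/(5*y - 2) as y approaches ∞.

3/5

For large |y|, √(9*y^2 - 6*y - 4) ≈ √9·|y| and the denominator ≈ 5y.
Since y → +∞, |y| = y, giving √9/(5) = 3/5.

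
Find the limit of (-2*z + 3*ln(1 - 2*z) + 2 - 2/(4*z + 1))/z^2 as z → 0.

-38

Substitution gives 0/0 (the numerator vanishes to order 2).
Expand each term to order z^2: the coefficient of z^2 in 3·ln(1 - 2z) is -6 and in -2·1/(1 + 4z) is -32.
Lower-order terms cancel with the polynomial part, so the numerator is (-38)·z^2 + o(z^2), and the limit is (-38)/(1) = -38.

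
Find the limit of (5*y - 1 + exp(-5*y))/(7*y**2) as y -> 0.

25/14

Direct substitution gives 0/0.
Apply L'Hôpital: lim (5 - 5*e^(-5*y))/(14*y), still 0/0.
After 2 applications of L'Hôpital's rule the quotient is (25*e^(-5*y))/(14); substituting y = 0 gives 25/14.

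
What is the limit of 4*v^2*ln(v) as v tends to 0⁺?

This is a 0·(−∞) form. Rewrite as 4·ln(v) / v^(−2) and apply L'Hôpital:
the derivative quotient is 4·(1/v) / (−2·v^(−3)) = (-4/2)·v^2 → 0.

0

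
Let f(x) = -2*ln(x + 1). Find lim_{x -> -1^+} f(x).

As x → -1⁺, x + 1 → 0⁺ and ln(x + 1) → −∞.
Multiplying by -2 gives ∞.

∞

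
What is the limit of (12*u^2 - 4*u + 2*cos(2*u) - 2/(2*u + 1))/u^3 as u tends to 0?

Substitution gives 0/0 (the numerator vanishes to order 3).
Expand each term to order u^3: the coefficient of u^3 in -2·1/(1 + 2u) is 16 and in 2·cos(2u) is 0.
Lower-order terms cancel with the polynomial part, so the numerator is (16)·u^3 + o(u^3), and the limit is (16)/(1) = 16.

16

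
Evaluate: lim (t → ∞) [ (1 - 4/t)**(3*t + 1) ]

Let L be the limit and take ln: ln L = lim (3t + 1)·ln(1 - 4/t) = lim (3t + 1)·(-4/t + O(1/t²)) = -12.
Hence L = e^(-12).

e^(-12)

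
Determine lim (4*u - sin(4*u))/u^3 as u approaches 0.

Direct substitution gives 0/0.
Apply L'Hôpital: lim (4 - 4*cos(4*u))/(3*u^2), still 0/0.
Apply L'Hôpital: lim (16*sin(4*u))/(6*u), still 0/0.
After 3 applications of L'Hôpital's rule the quotient is (64*cos(4*u))/(6); substituting u = 0 gives 32/3.

32/3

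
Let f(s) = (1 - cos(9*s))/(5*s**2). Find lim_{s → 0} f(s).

81/10

Substitution gives 0/0.
Use (1 − cos u)/u² → 1/2 with u = 9s: the limit is 9²/(2·5) = 81/10.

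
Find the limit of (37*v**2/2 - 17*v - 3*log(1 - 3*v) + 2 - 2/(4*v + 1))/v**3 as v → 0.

Substitution gives 0/0 (the numerator vanishes to order 3).
Expand each term to order v^3: the coefficient of v^3 in -2·1/(1 + 4v) is 128 and in -3·ln(1 - 3v) is 27.
Lower-order terms cancel with the polynomial part, so the numerator is (155)·v^3 + o(v^3), and the limit is (155)/(1) = 155.

155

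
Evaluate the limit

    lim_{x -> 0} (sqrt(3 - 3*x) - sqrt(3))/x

A 0/0 form; rationalise with √(3 - 3x) + √3. This collapses the numerator to -3x, leaving -3/(√(3 - 3x) + √3) → -3/(2√3) = -√(3)/2.

-√(3)/2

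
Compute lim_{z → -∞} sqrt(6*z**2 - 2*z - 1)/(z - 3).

-√(6)

For large |z|, √(6*z^2 - 2*z - 1) ≈ √6·|z| and the denominator ≈ z.
Since z → −∞, |z| = −z, giving −√6/(1) = -√(6).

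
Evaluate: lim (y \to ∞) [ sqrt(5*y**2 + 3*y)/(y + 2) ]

√(5)

For large |y|, √(5*y^2 + 3*y) ≈ √5·|y| and the denominator ≈ y.
Since y → +∞, |y| = y, giving √5/(1) = √(5).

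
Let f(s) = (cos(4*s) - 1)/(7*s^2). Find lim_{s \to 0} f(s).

-8/7

Direct substitution gives 0/0.
Apply L'Hôpital: lim (-4*sin(4*s))/(14*s), still 0/0.
After 2 applications of L'Hôpital's rule the quotient is (-16*cos(4*s))/(14); substituting s = 0 gives -8/7.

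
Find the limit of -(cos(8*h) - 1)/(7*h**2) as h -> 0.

32/7

Direct substitution gives 0/0.
Apply L'Hôpital: lim (-8*sin(8*h))/(-14*h), still 0/0.
After 2 applications of L'Hôpital's rule the quotient is (-64*cos(8*h))/(-14); substituting h = 0 gives 32/7.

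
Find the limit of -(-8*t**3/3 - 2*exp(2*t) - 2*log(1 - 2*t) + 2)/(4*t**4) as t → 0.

Substitution gives 0/0 (the numerator vanishes to order 4).
Expand each term to order t^4: the coefficient of t^4 in -2·e^(2t) is -4/3 and in -2·ln(1 - 2t) is 8.
Lower-order terms cancel with the polynomial part, so the numerator is (20/3)·t^4 + o(t^4), and the limit is (20/3)/(-4) = -5/3.

-5/3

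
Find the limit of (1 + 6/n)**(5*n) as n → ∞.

e^(30)

Let L be the limit and take ln: ln L = lim (5n)·ln(1 + 6/n) = lim (5n)·(6/n + O(1/n²)) = 30.
Hence L = e^(30).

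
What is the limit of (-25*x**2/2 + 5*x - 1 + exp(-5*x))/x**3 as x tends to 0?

-125/6

Direct substitution gives 0/0.
Apply L'Hôpital: lim (-25*x + 5 - 5*e^(-5*x))/(3*x^2), still 0/0.
Apply L'Hôpital: lim (-25 + 25*e^(-5*x))/(6*x), still 0/0.
After 3 applications of L'Hôpital's rule the quotient is (-125*e^(-5*x))/(6); substituting x = 0 gives -125/6.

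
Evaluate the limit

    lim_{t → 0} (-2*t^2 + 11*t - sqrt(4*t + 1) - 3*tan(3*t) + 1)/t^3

Substitution gives 0/0 (the numerator vanishes to order 3).
Expand each term to order t^3: the coefficient of t^3 in −√(1 + 4t) is -4 and in -3·tan(3t) is -27.
Lower-order terms cancel with the polynomial part, so the numerator is (-31)·t^3 + o(t^3), and the limit is (-31)/(1) = -31.

-31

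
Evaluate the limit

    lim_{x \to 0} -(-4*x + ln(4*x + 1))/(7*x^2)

8/7

Direct substitution gives 0/0.
Apply L'Hôpital: lim (-4 + 4/(4*x + 1))/(-14*x), still 0/0.
After 2 applications of L'Hôpital's rule the quotient is (-16/(4*x + 1)^2)/(-14); substituting x = 0 gives 8/7.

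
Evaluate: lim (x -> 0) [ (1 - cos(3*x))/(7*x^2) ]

9/14

Substitution gives 0/0.
Use (1 − cos u)/u² → 1/2 with u = 3x: the limit is 3²/(2·7) = 9/14.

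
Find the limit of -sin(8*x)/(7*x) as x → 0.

-8/7

Substitution gives 0/0.
Write it as (8/(-7))·sin(8x)/(8x); since sin(u)/u → 1, the limit is -8/7.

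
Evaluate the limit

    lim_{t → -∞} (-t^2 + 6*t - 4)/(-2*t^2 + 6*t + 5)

1/2

Numerator and denominator both have degree 2.
Dividing every term by t^2, all lower-order terms vanish and the limit is the ratio of leading coefficients, -1/(-2) = 1/2.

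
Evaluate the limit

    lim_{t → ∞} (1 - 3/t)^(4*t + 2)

The base → 1 and the exponent → ∞: a 1^∞ form.
Take logarithms: (4t + 2)·ln(1 - 3/t). Since ln(1+u) ~ u for small u, this behaves like (4t)·(-3/t) → -12.
So the limit is e^(-12).

e^(-12)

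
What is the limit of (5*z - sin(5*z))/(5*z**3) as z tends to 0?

25/6

Direct substitution gives 0/0.
Apply L'Hôpital: lim (5 - 5*cos(5*z))/(15*z^2), still 0/0.
Apply L'Hôpital: lim (25*sin(5*z))/(30*z), still 0/0.
After 3 applications of L'Hôpital's rule the quotient is (125*cos(5*z))/(30); substituting z = 0 gives 25/6.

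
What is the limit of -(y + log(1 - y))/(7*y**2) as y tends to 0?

1/14

Direct substitution gives 0/0.
Apply L'Hôpital: lim (1 - 1/(1 - y))/(-14*y), still 0/0.
After 2 applications of L'Hôpital's rule the quotient is (-1/(1 - y)^2)/(-14); substituting y = 0 gives 1/14.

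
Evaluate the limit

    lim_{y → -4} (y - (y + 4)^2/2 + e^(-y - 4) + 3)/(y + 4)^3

-1/6

Direct substitution gives 0/0.
Apply L'Hôpital: lim (-y - e^(-y - 4) - 3)/(3*(y + 4)^2), still 0/0.
Apply L'Hôpital: lim (e^(-y - 4) - 1)/(6*y + 24), still 0/0.
After 3 applications of L'Hôpital's rule the quotient is (-e^(-y - 4))/(6); substituting y = -4 gives -1/6.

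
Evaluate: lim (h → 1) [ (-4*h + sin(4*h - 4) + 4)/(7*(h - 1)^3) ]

Direct substitution gives 0/0.
Apply L'Hôpital: lim (4*cos(4*h - 4) - 4)/(21*(h - 1)^2), still 0/0.
Apply L'Hôpital: lim (-16*sin(4*h - 4))/(42*h - 42), still 0/0.
After 3 applications of L'Hôpital's rule the quotient is (-64*cos(4*h - 4))/(42); substituting h = 1 gives -32/21.

-32/21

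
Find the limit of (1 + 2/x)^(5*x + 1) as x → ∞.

e^(10)

Let L be the limit and take ln: ln L = lim (5x + 1)·ln(1 + 2/x) = lim (5x + 1)·(2/x + O(1/x²)) = 10.
Hence L = e^(10).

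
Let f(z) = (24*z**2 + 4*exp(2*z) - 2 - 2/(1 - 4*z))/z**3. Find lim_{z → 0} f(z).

Substitution gives 0/0 (the numerator vanishes to order 3).
Expand each term to order z^3: the coefficient of z^3 in 4·e^(2z) is 16/3 and in -2·1/(1 - 4z) is -128.
Lower-order terms cancel with the polynomial part, so the numerator is (-368/3)·z^3 + o(z^3), and the limit is (-368/3)/(1) = -368/3.

-368/3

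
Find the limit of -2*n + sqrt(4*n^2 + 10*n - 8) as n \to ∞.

5/2

An ∞ − ∞ form. Rationalising with the conjugate, the difference becomes (10n - 8) / (√(4*n^2 + 10*n - 8) + 2n).
For large n the denominator behaves like 2·2n, so the quotient tends to 10/4 = 5/2.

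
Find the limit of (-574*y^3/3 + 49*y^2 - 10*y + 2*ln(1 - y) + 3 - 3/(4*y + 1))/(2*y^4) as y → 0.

Substitution gives 0/0; apply L'Hôpital's rule 4 times.
After differentiating numerator and denominator 4 times the quotient is (-18432/(4*y + 1)^5 - 12/(y - 1)^4)/(48); at y = 0 this is -1537/4.

-1537/4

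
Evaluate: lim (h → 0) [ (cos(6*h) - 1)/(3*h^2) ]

-6

Direct substitution gives 0/0.
Apply L'Hôpital: lim (-6*sin(6*h))/(6*h), still 0/0.
After 2 applications of L'Hôpital's rule the quotient is (-36*cos(6*h))/(6); substituting h = 0 gives -6.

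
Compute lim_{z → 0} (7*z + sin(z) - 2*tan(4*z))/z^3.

Substitution gives 0/0 (the numerator vanishes to order 3).
Expand each term to order z^3: the coefficient of z^3 in sin(z) is -1/6 and in -2·tan(4z) is -128/3.
Lower-order terms cancel with the polynomial part, so the numerator is (-257/6)·z^3 + o(z^3), and the limit is (-257/6)/(1) = -257/6.

-257/6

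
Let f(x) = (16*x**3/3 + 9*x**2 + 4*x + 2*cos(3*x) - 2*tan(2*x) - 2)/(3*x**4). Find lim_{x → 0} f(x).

Substitution gives 0/0 (the numerator vanishes to order 4).
Expand each term to order x^4: the coefficient of x^4 in 2·cos(3x) is 27/4 and in -2·tan(2x) is 0.
Lower-order terms cancel with the polynomial part, so the numerator is (27/4)·x^4 + o(x^4), and the limit is (27/4)/(3) = 9/4.

9/4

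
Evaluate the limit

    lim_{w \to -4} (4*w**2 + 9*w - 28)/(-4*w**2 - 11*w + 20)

Since w = -4 makes numerator and denominator zero, (w + 4) divides both.
Cancelling it gives (4*w - 7)/(5 - 4*w); now plug in w = -4 to get -23/21.

-23/21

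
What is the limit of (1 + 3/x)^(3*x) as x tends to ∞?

e^(9)

Let L be the limit and take ln: ln L = lim (3x)·ln(1 + 3/x) = lim (3x)·(3/x + O(1/x²)) = 9.
Hence L = e^(9).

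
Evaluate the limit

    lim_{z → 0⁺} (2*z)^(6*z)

1

Base → 0⁺ and exponent → 0⁺: a 0^0 form.
Take logs: 6z·ln(2z). This is 0·(−∞); rewriting as ln(2z)/(1/(6z)) and applying L'Hôpital gives 0.
Hence the limit is e^0 = 1.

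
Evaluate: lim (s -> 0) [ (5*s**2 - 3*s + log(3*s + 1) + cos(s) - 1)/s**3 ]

Substitution gives 0/0 (the numerator vanishes to order 3).
Expand each term to order s^3: the coefficient of s^3 in cos(s) is 0 and in ln(1 + 3s) is 9.
Lower-order terms cancel with the polynomial part, so the numerator is (9)·s^3 + o(s^3), and the limit is (9)/(1) = 9.

9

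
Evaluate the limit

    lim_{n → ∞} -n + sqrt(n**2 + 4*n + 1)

This has the form ∞ − ∞. Multiply and divide by the conjugate √(n^2 + 4*n + 1) + n.
That gives (4n + 1) / (√(n^2 + 4*n + 1) + n).
Divide numerator and denominator by n: the limit is 4/(2·1) = 2.

2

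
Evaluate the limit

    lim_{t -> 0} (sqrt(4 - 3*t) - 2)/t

Substitution gives 0/0. Multiply numerator and denominator by the conjugate √(4 - 3t) + √4.
The numerator becomes (4 - 3t) − 4 = -3t, so the expression simplifies to -3/(√(4 - 3t) + √4).
Letting t → 0 gives -3/(2√4) = -3/4.

-3/4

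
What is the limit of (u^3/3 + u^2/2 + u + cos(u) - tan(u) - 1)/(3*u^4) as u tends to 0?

1/72

Substitution gives 0/0; apply L'Hôpital's rule 4 times.
After differentiating numerator and denominator 4 times the quotient is (cos(u) - 24*tan(u)^5 - 40*tan(u)^3 - 16*tan(u))/(72); at u = 0 this is 1/72.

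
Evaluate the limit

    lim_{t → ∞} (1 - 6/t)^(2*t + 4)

e^(-12)

The base → 1 and the exponent → ∞: a 1^∞ form.
Take logarithms: (2t + 4)·ln(1 - 6/t). Since ln(1+u) ~ u for small u, this behaves like (2t)·(-6/t) → -12.
So the limit is e^(-12).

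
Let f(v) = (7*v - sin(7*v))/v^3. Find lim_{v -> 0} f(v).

Direct substitution gives 0/0.
Apply L'Hôpital: lim (7 - 7*cos(7*v))/(3*v^2), still 0/0.
Apply L'Hôpital: lim (49*sin(7*v))/(6*v), still 0/0.
After 3 applications of L'Hôpital's rule the quotient is (343*cos(7*v))/(6); substituting v = 0 gives 343/6.

343/6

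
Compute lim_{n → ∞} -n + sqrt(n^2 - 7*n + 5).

An ∞ − ∞ form. Rationalising with the conjugate, the difference becomes (-7n + 5) / (√(n^2 - 7*n + 5) + n).
For large n the denominator behaves like 2·n, so the quotient tends to -7/2 = -7/2.

-7/2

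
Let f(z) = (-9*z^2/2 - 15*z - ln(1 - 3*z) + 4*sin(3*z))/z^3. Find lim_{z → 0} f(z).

-9

Substitution gives 0/0; apply L'Hôpital's rule 3 times.
After differentiating numerator and denominator 3 times the quotient is (-108*cos(3*z) - 54/(3*z - 1)^3)/(6); at z = 0 this is -9.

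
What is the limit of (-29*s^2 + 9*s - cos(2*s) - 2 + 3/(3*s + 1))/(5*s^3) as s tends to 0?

-81/5

Substitution gives 0/0; apply L'Hôpital's rule 3 times.
After differentiating numerator and denominator 3 times the quotient is (-8*sin(2*s) - 486/(3*s + 1)^4)/(30); at s = 0 this is -81/5.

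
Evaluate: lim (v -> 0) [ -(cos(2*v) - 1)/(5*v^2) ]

2/5

Direct substitution gives 0/0.
Apply L'Hôpital: lim (-2*sin(2*v))/(-10*v), still 0/0.
After 2 applications of L'Hôpital's rule the quotient is (-4*cos(2*v))/(-10); substituting v = 0 gives 2/5.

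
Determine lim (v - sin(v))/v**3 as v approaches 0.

Direct substitution gives 0/0.
Apply L'Hôpital: lim (1 - cos(v))/(3*v^2), still 0/0.
Apply L'Hôpital: lim (sin(v))/(6*v), still 0/0.
After 3 applications of L'Hôpital's rule the quotient is (cos(v))/(6); substituting v = 0 gives 1/6.

1/6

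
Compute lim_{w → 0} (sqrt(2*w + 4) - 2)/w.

A 0/0 form; rationalise with √(4 + 2w) + √4. This collapses the numerator to 2w, leaving 2/(√(4 + 2w) + √4) → 2/(2√4) = 1/2.

1/2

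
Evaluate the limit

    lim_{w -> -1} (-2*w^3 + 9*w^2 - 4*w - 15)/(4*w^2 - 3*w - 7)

Since w = -1 makes numerator and denominator zero, (w + 1) divides both.
Cancelling it gives (-2*w^2 + 11*w - 15)/(4*w - 7); now plug in w = -1 to get 28/11.

28/11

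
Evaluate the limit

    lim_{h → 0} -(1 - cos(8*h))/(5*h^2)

Substitution gives 0/0.
Use (1 − cos u)/u² → 1/2 with u = 8h: the limit is 8²/(2·(-5)) = -32/5.

-32/5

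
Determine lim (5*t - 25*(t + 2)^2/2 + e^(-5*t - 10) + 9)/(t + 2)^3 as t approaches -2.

-125/6

Direct substitution gives 0/0.
Apply L'Hôpital: lim (-25*t - 5*e^(-5*t - 10) - 45)/(3*(t + 2)^2), still 0/0.
Apply L'Hôpital: lim (25*e^(-5*t - 10) - 25)/(6*t + 12), still 0/0.
After 3 applications of L'Hôpital's rule the quotient is (-125*e^(-5*t - 10))/(6); substituting t = -2 gives -125/6.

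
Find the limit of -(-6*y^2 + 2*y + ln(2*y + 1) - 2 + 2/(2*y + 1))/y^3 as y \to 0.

Substitution gives 0/0 (the numerator vanishes to order 3).
Expand each term to order y^3: the coefficient of y^3 in 2·1/(1 + 2y) is -16 and in ln(1 + 2y) is 8/3.
Lower-order terms cancel with the polynomial part, so the numerator is (-40/3)·y^3 + o(y^3), and the limit is (-40/3)/(-1) = 40/3.

40/3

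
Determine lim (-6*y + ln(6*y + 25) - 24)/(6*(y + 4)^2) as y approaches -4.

-3

Direct substitution gives 0/0.
Apply L'Hôpital: lim (-6 + 6/(6*y + 25))/(12*y + 48), still 0/0.
After 2 applications of L'Hôpital's rule the quotient is (-36/(6*y + 25)^2)/(12); substituting y = -4 gives -3.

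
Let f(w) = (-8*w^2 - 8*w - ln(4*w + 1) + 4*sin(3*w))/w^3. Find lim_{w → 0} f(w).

-118/3

Substitution gives 0/0; apply L'Hôpital's rule 3 times.
After differentiating numerator and denominator 3 times the quotient is (-108*cos(3*w) - 128/(4*w + 1)^3)/(6); at w = 0 this is -118/3.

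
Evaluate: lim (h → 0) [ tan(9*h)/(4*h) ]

Substitution gives 0/0.
Since tan(u)/u → 1 as u → 0, tan(9h)/(9h) → 1 and the limit is 9/4.

9/4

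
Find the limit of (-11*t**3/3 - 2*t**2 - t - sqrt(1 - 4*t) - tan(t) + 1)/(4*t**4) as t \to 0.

Substitution gives 0/0; apply L'Hôpital's rule 4 times.
After differentiating numerator and denominator 4 times the quotient is (8*tan(t)/cos(t)^2 - 24*tan(t)/cos(t)^4 + 240/(1 - 4*t)^(7/2))/(96); at t = 0 this is 5/2.

5/2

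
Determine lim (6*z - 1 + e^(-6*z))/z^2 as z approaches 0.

18

Direct substitution gives 0/0.
Apply L'Hôpital: lim (6 - 6*e^(-6*z))/(2*z), still 0/0.
After 2 applications of L'Hôpital's rule the quotient is (36*e^(-6*z))/(2); substituting z = 0 gives 18.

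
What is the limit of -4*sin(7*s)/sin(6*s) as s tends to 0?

-14/3

Substitution gives 0/0.
Divide numerator and denominator by s: sin(7s)/s → 7 and sin(6s)/s → 6, so the limit is -4·7/6 = -14/3.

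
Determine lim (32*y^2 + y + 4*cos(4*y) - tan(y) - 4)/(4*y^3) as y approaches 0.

-1/12

Substitution gives 0/0 (the numerator vanishes to order 3).
Expand each term to order y^3: the coefficient of y^3 in 4·cos(4y) is 0 and in −tan(y) is -1/3.
Lower-order terms cancel with the polynomial part, so the numerator is (-1/3)·y^3 + o(y^3), and the limit is (-1/3)/(4) = -1/12.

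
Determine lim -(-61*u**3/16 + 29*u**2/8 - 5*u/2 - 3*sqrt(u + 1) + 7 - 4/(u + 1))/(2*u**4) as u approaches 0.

Substitution gives 0/0 (the numerator vanishes to order 4).
Expand each term to order u^4: the coefficient of u^4 in -3·√(1 + u) is 15/128 and in -4·1/(1 + u) is -4.
Lower-order terms cancel with the polynomial part, so the numerator is (-497/128)·u^4 + o(u^4), and the limit is (-497/128)/(-2) = 497/256.

497/256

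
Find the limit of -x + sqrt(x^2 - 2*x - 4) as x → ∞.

An ∞ − ∞ form. Rationalising with the conjugate, the difference becomes (-2x - 4) / (√(x^2 - 2*x - 4) + x).
For large x the denominator behaves like 2·x, so the quotient tends to -2/2 = -1.

-1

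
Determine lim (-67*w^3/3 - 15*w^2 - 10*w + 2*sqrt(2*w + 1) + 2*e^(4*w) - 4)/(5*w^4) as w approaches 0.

Substitution gives 0/0 (the numerator vanishes to order 4).
Expand each term to order w^4: the coefficient of w^4 in 2·e^(4w) is 64/3 and in 2·√(1 + 2w) is -5/4.
Lower-order terms cancel with the polynomial part, so the numerator is (241/12)·w^4 + o(w^4), and the limit is (241/12)/(5) = 241/60.

241/60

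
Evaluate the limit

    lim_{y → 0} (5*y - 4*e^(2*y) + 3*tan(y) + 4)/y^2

Substitution gives 0/0 (the numerator vanishes to order 2).
Expand each term to order y^2: the coefficient of y^2 in 3·tan(y) is 0 and in -4·e^(2y) is -8.
Lower-order terms cancel with the polynomial part, so the numerator is (-8)·y^2 + o(y^2), and the limit is (-8)/(1) = -8.

-8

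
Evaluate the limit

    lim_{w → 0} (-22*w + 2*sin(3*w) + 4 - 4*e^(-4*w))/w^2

Substitution gives 0/0 (the numerator vanishes to order 2).
Expand each term to order w^2: the coefficient of w^2 in 2·sin(3w) is 0 and in -4·e^(-4w) is -32.
Lower-order terms cancel with the polynomial part, so the numerator is (-32)·w^2 + o(w^2), and the limit is (-32)/(1) = -32.

-32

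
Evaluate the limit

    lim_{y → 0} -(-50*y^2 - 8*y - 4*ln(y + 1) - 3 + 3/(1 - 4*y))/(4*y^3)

Substitution gives 0/0 (the numerator vanishes to order 3).
Expand each term to order y^3: the coefficient of y^3 in 3·1/(1 - 4y) is 192 and in -4·ln(1 + y) is -4/3.
Lower-order terms cancel with the polynomial part, so the numerator is (572/3)·y^3 + o(y^3), and the limit is (572/3)/(-4) = -143/3.

-143/3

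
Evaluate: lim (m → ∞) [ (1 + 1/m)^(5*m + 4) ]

Write it as [(1 + 1/m)^m]^(5) · (1 + 1/m)^(4). The bracketed term tends to e^(1) and the second factor to 1, so the limit is e^(5).

e^(5)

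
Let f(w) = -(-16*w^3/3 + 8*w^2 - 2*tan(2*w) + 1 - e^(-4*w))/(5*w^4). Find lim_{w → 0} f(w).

32/15

Substitution gives 0/0 (the numerator vanishes to order 4).
Expand each term to order w^4: the coefficient of w^4 in −e^(-4w) is -32/3 and in -2·tan(2w) is 0.
Lower-order terms cancel with the polynomial part, so the numerator is (-32/3)·w^4 + o(w^4), and the limit is (-32/3)/(-5) = 32/15.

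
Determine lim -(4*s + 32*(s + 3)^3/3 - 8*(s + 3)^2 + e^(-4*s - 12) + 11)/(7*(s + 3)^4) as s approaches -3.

Direct substitution gives 0/0.
Apply L'Hôpital: lim (-16*s + 32*(s + 3)^2 - 4*e^(-4*s - 12) - 44)/(-28*(s + 3)^3), still 0/0.
Apply L'Hôpital: lim (64*s + 16*e^(-4*s - 12) + 176)/(-84*(s + 3)^2), still 0/0.
Apply L'Hôpital: lim (64 - 64*e^(-4*s - 12))/(-168*s - 504), still 0/0.
After 4 applications of L'Hôpital's rule the quotient is (256*e^(-4*s - 12))/(-168); substituting s = -3 gives -32/21.

-32/21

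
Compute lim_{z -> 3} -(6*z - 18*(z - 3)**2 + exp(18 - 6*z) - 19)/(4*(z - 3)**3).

Direct substitution gives 0/0.
Apply L'Hôpital: lim (-36*z - 6*e^(18 - 6*z) + 114)/(-12*(z - 3)^2), still 0/0.
Apply L'Hôpital: lim (36*e^(18 - 6*z) - 36)/(72 - 24*z), still 0/0.
After 3 applications of L'Hôpital's rule the quotient is (-216*e^(18 - 6*z))/(-24); substituting z = 3 gives 9.

9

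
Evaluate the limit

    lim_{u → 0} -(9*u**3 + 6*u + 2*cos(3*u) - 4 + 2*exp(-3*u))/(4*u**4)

-27/8

Substitution gives 0/0 (the numerator vanishes to order 4).
Expand each term to order u^4: the coefficient of u^4 in 2·e^(-3u) is 27/4 and in 2·cos(3u) is 27/4.
Lower-order terms cancel with the polynomial part, so the numerator is (27/2)·u^4 + o(u^4), and the limit is (27/2)/(-4) = -27/8.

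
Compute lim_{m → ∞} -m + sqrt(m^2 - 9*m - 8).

An ∞ − ∞ form. Rationalising with the conjugate, the difference becomes (-9m - 8) / (√(m^2 - 9*m - 8) + m).
For large m the denominator behaves like 2·m, so the quotient tends to -9/2 = -9/2.

-9/2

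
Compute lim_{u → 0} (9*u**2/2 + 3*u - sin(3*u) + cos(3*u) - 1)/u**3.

Substitution gives 0/0; apply L'Hôpital's rule 3 times.
After differentiating numerator and denominator 3 times the quotient is (27*sqrt(2)*sin(3*u + pi/4))/(6); at u = 0 this is 9/2.

9/2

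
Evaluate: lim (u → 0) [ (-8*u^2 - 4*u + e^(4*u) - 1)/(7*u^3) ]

32/21

Direct substitution gives 0/0.
Apply L'Hôpital: lim (-16*u + 4*e^(4*u) - 4)/(21*u^2), still 0/0.
Apply L'Hôpital: lim (16*e^(4*u) - 16)/(42*u), still 0/0.
After 3 applications of L'Hôpital's rule the quotient is (64*e^(4*u))/(42); substituting u = 0 gives 32/21.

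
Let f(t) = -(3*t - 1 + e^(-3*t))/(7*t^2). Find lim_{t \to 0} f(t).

Direct substitution gives 0/0.
Apply L'Hôpital: lim (3 - 3*e^(-3*t))/(-14*t), still 0/0.
After 2 applications of L'Hôpital's rule the quotient is (9*e^(-3*t))/(-14); substituting t = 0 gives -9/14.

-9/14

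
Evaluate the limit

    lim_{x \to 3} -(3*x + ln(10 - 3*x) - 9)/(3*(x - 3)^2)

Direct substitution gives 0/0.
Apply L'Hôpital: lim (3 - 3/(10 - 3*x))/(18 - 6*x), still 0/0.
After 2 applications of L'Hôpital's rule the quotient is (-9/(10 - 3*x)^2)/(-6); substituting x = 3 gives 3/2.

3/2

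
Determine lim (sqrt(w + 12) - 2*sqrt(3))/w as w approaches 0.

A 0/0 form; rationalise with √(12 + w) + √12. This collapses the numerator to w, leaving 1/(√(12 + w) + √12) → 1/(2√12) = √(3)/12.

√(3)/12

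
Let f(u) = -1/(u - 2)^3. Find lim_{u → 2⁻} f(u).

As u → 2⁻, (u - 2) → 0⁻, so (u - 2)^3 → 0⁻ and -1/(u - 2)^3 → ∞.

∞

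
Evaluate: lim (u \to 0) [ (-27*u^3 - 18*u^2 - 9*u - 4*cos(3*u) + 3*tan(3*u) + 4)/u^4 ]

-27/2

Substitution gives 0/0; apply L'Hôpital's rule 4 times.
After differentiating numerator and denominator 4 times the quotient is (-324*cos(3*u) + 5832*tan(3*u)^5 + 9720*tan(3*u)^3 + 3888*tan(3*u))/(24); at u = 0 this is -27/2.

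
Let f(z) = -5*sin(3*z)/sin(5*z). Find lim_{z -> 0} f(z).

-3

Substitution gives 0/0.
Divide numerator and denominator by z: sin(3z)/z → 3 and sin(5z)/z → 5, so the limit is -5·3/5 = -3.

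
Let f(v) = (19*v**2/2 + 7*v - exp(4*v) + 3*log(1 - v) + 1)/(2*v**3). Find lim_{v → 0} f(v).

Substitution gives 0/0; apply L'Hôpital's rule 3 times.
After differentiating numerator and denominator 3 times the quotient is (-64*e^(4*v) + 6/(v - 1)^3)/(12); at v = 0 this is -35/6.

-35/6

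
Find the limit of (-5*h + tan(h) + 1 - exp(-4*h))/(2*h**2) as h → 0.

-4

Substitution gives 0/0 (the numerator vanishes to order 2).
Expand each term to order h^2: the coefficient of h^2 in −e^(-4h) is -8 and in tan(h) is 0.
Lower-order terms cancel with the polynomial part, so the numerator is (-8)·h^2 + o(h^2), and the limit is (-8)/(2) = -4.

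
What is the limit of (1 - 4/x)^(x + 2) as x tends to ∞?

Write it as [(1 - 4/x)^x]^(1) · (1 - 4/x)^(2). The bracketed term tends to e^(-4) and the second factor to 1, so the limit is e^(-4).

e^(-4)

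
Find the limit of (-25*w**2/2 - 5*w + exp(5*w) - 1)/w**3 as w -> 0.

Direct substitution gives 0/0.
Apply L'Hôpital: lim (-25*w + 5*e^(5*w) - 5)/(3*w^2), still 0/0.
Apply L'Hôpital: lim (25*e^(5*w) - 25)/(6*w), still 0/0.
After 3 applications of L'Hôpital's rule the quotient is (125*e^(5*w))/(6); substituting w = 0 gives 125/6.

125/6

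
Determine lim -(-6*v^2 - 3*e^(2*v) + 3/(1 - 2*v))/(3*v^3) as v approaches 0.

Substitution gives 0/0 (the numerator vanishes to order 3).
Expand each term to order v^3: the coefficient of v^3 in 3·1/(1 - 2v) is 24 and in -3·e^(2v) is -4.
Lower-order terms cancel with the polynomial part, so the numerator is (20)·v^3 + o(v^3), and the limit is (20)/(-3) = -20/3.

-20/3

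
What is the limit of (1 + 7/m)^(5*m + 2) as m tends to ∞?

Write it as [(1 + 7/m)^m]^(5) · (1 + 7/m)^(2). The bracketed term tends to e^(7) and the second factor to 1, so the limit is e^(35).

e^(35)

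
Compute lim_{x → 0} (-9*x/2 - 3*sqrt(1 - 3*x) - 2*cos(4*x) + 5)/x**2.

Substitution gives 0/0 (the numerator vanishes to order 2).
Expand each term to order x^2: the coefficient of x^2 in -3·√(1 - 3x) is 27/8 and in -2·cos(4x) is 16.
Lower-order terms cancel with the polynomial part, so the numerator is (155/8)·x^2 + o(x^2), and the limit is (155/8)/(1) = 155/8.

155/8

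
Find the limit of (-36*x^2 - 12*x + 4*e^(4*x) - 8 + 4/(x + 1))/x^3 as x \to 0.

116/3

Substitution gives 0/0 (the numerator vanishes to order 3).
Expand each term to order x^3: the coefficient of x^3 in 4·e^(4x) is 128/3 and in 4·1/(1 + x) is -4.
Lower-order terms cancel with the polynomial part, so the numerator is (116/3)·x^3 + o(x^3), and the limit is (116/3)/(1) = 116/3.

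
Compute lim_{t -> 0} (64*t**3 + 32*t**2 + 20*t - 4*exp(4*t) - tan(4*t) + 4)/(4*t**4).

-32/3

Substitution gives 0/0; apply L'Hôpital's rule 4 times.
After differentiating numerator and denominator 4 times the quotient is (-1024*e^(4*t) - 6144*tan(4*t)^5 - 10240*tan(4*t)^3 - 4096*tan(4*t))/(96); at t = 0 this is -32/3.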